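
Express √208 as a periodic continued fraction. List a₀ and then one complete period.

[14; 2, 2, 1, 2, 2, 28]

a₀ = ⌊√208⌋ = 14.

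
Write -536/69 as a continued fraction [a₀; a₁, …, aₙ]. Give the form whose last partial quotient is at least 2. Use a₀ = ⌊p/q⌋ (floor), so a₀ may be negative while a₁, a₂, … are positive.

-536 = -8*69 + 16
69 = 4*16 + 5
16 = 3*5 + 1
5 = 5*1 + 0  (stop)
So -536/69 = [-8; 4, 3, 5].

[-8; 4, 3, 5]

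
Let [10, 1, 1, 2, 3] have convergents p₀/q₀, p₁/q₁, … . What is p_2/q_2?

21/2

Using pₖ = aₖpₖ₋₁ + pₖ₋₂, qₖ = aₖqₖ₋₁ + qₖ₋₂ (with p₋₁=1, p₋₂=0, q₋₁=0, q₋₂=1):
  k=0: a=10, p=10, q=1
  k=1: a=1, p=11, q=1
  k=2: a=1, p=21, q=2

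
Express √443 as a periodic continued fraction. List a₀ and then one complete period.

[21; 21, 42]

a₀ = ⌊√443⌋ = 21.
With m₀=0, d₀=1 and mₖ₊₁ = dₖaₖ − mₖ, dₖ₊₁ = (n − mₖ₊₁²)/dₖ, aₖ₊₁ = ⌊(a₀+mₖ₊₁)/dₖ₊₁⌋:
  k=1: m=21, d=2, a=21
  k=2: m=21, d=1, a=42
d=1 and a=2a₀=42 at k=2, so the next step gives (m, d) = (21, 2) again — its k=1 value — and the period has length 2.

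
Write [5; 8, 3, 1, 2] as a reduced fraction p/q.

466/91

Using pₖ = aₖpₖ₋₁ + pₖ₋₂ and qₖ = aₖqₖ₋₁ + qₖ₋₂:
  k=0: a=5, p=5, q=1
  k=1: a=8, p=41, q=8
  k=2: a=3, p=128, q=25
  k=3: a=1, p=169, q=33
  k=4: a=2, p=466, q=91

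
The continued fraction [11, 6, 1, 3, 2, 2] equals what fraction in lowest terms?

Using pₖ = aₖpₖ₋₁ + pₖ₋₂ and qₖ = aₖqₖ₋₁ + qₖ₋₂:
  k=0: a=11, p=11, q=1
  k=1: a=6, p=67, q=6
  k=2: a=1, p=78, q=7
  k=3: a=3, p=301, q=27
  k=4: a=2, p=680, q=61
  k=5: a=2, p=1661, q=149

1661/149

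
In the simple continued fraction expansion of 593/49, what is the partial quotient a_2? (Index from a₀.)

1

593 = 12·49 + 5   →  a_0 = 12
49 = 9·5 + 4   →  a_1 = 9
5 = 1·4 + 1   →  a_2 = 1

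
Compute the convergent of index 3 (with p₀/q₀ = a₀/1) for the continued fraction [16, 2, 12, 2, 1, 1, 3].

857/52

Using pₖ = aₖpₖ₋₁ + pₖ₋₂, qₖ = aₖqₖ₋₁ + qₖ₋₂ (with p₋₁=1, p₋₂=0, q₋₁=0, q₋₂=1):
  k=0: a=16, p=16, q=1
  k=1: a=2, p=33, q=2
  k=2: a=12, p=412, q=25
  k=3: a=2, p=857, q=52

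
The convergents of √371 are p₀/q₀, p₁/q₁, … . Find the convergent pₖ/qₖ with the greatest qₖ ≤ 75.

443/23

√371 = [19; 3, 1, 4, 1, 3, 38, …] (period length 6).
Convergents:
  p_0/q_0 = 19/1
  p_1/q_1 = 58/3
  p_2/q_2 = 77/4
  p_3/q_3 = 366/19
  p_4/q_4 = 443/23
  p_5/q_5 = 1695/88
q_4 = 23 ≤ 75 < 88 = q_5, so the answer is 443/23.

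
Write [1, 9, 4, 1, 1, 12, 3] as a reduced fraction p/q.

3557/3209

Using pₖ = aₖpₖ₋₁ + pₖ₋₂ and qₖ = aₖqₖ₋₁ + qₖ₋₂:
  k=0: a=1, p=1, q=1
  k=1: a=9, p=10, q=9
  k=2: a=4, p=41, q=37
  k=3: a=1, p=51, q=46
  k=4: a=1, p=92, q=83
  k=5: a=12, p=1155, q=1042
  k=6: a=3, p=3557, q=3209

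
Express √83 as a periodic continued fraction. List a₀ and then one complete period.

[9; 9, 18]

a₀ = ⌊√83⌋ = 9.
With m₀=0, d₀=1 and mₖ₊₁ = dₖaₖ − mₖ, dₖ₊₁ = (n − mₖ₊₁²)/dₖ, aₖ₊₁ = ⌊(a₀+mₖ₊₁)/dₖ₊₁⌋:
  k=1: m=9, d=2, a=9
  k=2: m=9, d=1, a=18
d=1 and a=2a₀=18 at k=2, so the next step gives (m, d) = (9, 2) again — its k=1 value — and the period has length 2.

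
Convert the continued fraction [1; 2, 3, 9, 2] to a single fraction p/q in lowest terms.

Fold from the inside: start with 2/1.
  9 + 1/2 = 19/2
  3 + 2/19 = 59/19
  2 + 19/59 = 137/59
  1 + 59/137 = 196/137

196/137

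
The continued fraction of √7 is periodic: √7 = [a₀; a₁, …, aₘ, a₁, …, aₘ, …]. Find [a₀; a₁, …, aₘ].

[2; 1, 1, 1, 4]

a₀ = ⌊√7⌋ = 2.
With m₀=0, d₀=1 and mₖ₊₁ = dₖaₖ − mₖ, dₖ₊₁ = (n − mₖ₊₁²)/dₖ, aₖ₊₁ = ⌊(a₀+mₖ₊₁)/dₖ₊₁⌋:
  k=1: m=2, d=3, a=1
  k=2: m=1, d=2, a=1
  k=3: m=1, d=3, a=1
  k=4: m=2, d=1, a=4
d=1 and a=2a₀=4 at k=4, so the next step gives (m, d) = (2, 3) again — its k=1 value — and the period has length 4.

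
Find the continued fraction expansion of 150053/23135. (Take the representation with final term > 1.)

[6; 2, 17, 3, 11, 19]

150053 = 6×23135 + 11243
23135 = 2×11243 + 649
11243 = 17×649 + 210
649 = 3×210 + 19
210 = 11×19 + 1
19 = 19×1 + 0  (stop)
So 150053/23135 = [6; 2, 17, 3, 11, 19].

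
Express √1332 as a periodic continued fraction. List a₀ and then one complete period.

[36; 2, 72]

a₀ = ⌊√1332⌋ = 36.
With m₀=0, d₀=1 and mₖ₊₁ = dₖaₖ − mₖ, dₖ₊₁ = (n − mₖ₊₁²)/dₖ, aₖ₊₁ = ⌊(a₀+mₖ₊₁)/dₖ₊₁⌋:
  k=1: m=36, d=36, a=2
  k=2: m=36, d=1, a=72
d=1 and a=2a₀=72 at k=2, so the next step gives (m, d) = (36, 36) again — its k=1 value — and the period has length 2.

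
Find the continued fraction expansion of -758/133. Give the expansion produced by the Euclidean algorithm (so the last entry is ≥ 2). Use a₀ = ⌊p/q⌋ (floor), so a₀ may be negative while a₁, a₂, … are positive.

[-6; 3, 3, 13]

-758 = -6×133 + 40
133 = 3×40 + 13
40 = 3×13 + 1
13 = 13×1 + 0  (stop)
So -758/133 = [-6; 3, 3, 13].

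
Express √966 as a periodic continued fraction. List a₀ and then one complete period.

a₀ = ⌊√966⌋ = 31.
With m₀=0, d₀=1 and mₖ₊₁ = dₖaₖ − mₖ, dₖ₊₁ = (n − mₖ₊₁²)/dₖ, aₖ₊₁ = ⌊(a₀+mₖ₊₁)/dₖ₊₁⌋:
  k=1: m=31, d=5, a=12
  k=2: m=29, d=25, a=2
  k=3: m=21, d=21, a=2
  k=4: m=21, d=25, a=2
  k=5: m=29, d=5, a=12
  k=6: m=31, d=1, a=62
d=1 and a=2a₀=62 at k=6, so the next step gives (m, d) = (31, 5) again — its k=1 value — and the period has length 6.

[31; 12, 2, 2, 2, 12, 62]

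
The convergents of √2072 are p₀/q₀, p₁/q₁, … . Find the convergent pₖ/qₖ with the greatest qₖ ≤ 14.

√2072 = [45; 1, 1, 12, 1, 1, 90, …] (period length 6).
Convergents:
  p_0/q_0 = 45/1
  p_1/q_1 = 46/1
  p_2/q_2 = 91/2
  p_3/q_3 = 1138/25
q_2 = 2 ≤ 14 < 25 = q_3, so the answer is 91/2.

91/2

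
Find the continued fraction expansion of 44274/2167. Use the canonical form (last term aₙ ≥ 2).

[20; 2, 3, 8, 12, 3]

44274 = 20*2167 + 934
2167 = 2*934 + 299
934 = 3*299 + 37
299 = 8*37 + 3
37 = 12*3 + 1
3 = 3*1 + 0  (stop)
So 44274/2167 = [20; 2, 3, 8, 12, 3].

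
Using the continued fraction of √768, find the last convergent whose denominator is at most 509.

13413/484

√768 = [27; 1, 2, 2, 13, 2, 2, 1, 54, …] (period length 8).
Convergents:
  p_0/q_0 = 27/1
  p_1/q_1 = 28/1
  p_2/q_2 = 83/3
  p_3/q_3 = 194/7
  p_4/q_4 = 2605/94
  p_5/q_5 = 5404/195
  p_6/q_6 = 13413/484
  p_7/q_7 = 18817/679
q_6 = 484 ≤ 509 < 679 = q_7, so the answer is 13413/484.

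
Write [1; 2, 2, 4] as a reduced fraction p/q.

31/22

Using pₖ = aₖpₖ₋₁ + pₖ₋₂ and qₖ = aₖqₖ₋₁ + qₖ₋₂:
  k=0: a=1, p=1, q=1
  k=1: a=2, p=3, q=2
  k=2: a=2, p=7, q=5
  k=3: a=4, p=31, q=22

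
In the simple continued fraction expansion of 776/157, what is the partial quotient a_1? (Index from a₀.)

1

776 = 4·157 + 148   →  a_0 = 4
157 = 1·148 + 9   →  a_1 = 1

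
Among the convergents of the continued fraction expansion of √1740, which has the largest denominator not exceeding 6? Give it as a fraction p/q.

√1740 = [41; 1, 2, 2, 20, 2, 2, 1, 82, …] (period length 8).
Convergents:
  p_0/q_0 = 41/1
  p_1/q_1 = 42/1
  p_2/q_2 = 125/3
  p_3/q_3 = 292/7
q_2 = 3 ≤ 6 < 7 = q_3, so the answer is 125/3.

125/3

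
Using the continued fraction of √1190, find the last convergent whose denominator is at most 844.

9521/276

√1190 = [34; 2, 68, …] (period length 2).
Convergents:
  p_0/q_0 = 34/1
  p_1/q_1 = 69/2
  p_2/q_2 = 4726/137
  p_3/q_3 = 9521/276
  p_4/q_4 = 652154/18905
q_3 = 276 ≤ 844 < 18905 = q_4, so the answer is 9521/276.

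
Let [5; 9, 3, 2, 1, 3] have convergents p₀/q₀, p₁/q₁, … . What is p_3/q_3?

332/65

Using pₖ = aₖpₖ₋₁ + pₖ₋₂, qₖ = aₖqₖ₋₁ + qₖ₋₂ (with p₋₁=1, p₋₂=0, q₋₁=0, q₋₂=1):
  k=0: a=5, p=5, q=1
  k=1: a=9, p=46, q=9
  k=2: a=3, p=143, q=28
  k=3: a=2, p=332, q=65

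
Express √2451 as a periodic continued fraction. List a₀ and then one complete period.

a₀ = ⌊√2451⌋ = 49.

[49; 1, 1, 32, 1, 1, 98]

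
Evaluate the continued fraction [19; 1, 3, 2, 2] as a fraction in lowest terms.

Fold from the inside: start with 2/1.
  2 + 1/2 = 5/2
  3 + 2/5 = 17/5
  1 + 5/17 = 22/17
  19 + 17/22 = 435/22

435/22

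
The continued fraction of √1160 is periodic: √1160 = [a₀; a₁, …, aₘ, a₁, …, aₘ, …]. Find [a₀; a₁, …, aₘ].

[34; 17, 68]

a₀ = ⌊√1160⌋ = 34.
With m₀=0, d₀=1 and mₖ₊₁ = dₖaₖ − mₖ, dₖ₊₁ = (n − mₖ₊₁²)/dₖ, aₖ₊₁ = ⌊(a₀+mₖ₊₁)/dₖ₊₁⌋:
  k=1: m=34, d=4, a=17
  k=2: m=34, d=1, a=68
d=1 and a=2a₀=68 at k=2, so the next step gives (m, d) = (34, 4) again — its k=1 value — and the period has length 2.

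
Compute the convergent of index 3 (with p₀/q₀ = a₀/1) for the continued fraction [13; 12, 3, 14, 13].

Using pₖ = aₖpₖ₋₁ + pₖ₋₂, qₖ = aₖqₖ₋₁ + qₖ₋₂ (with p₋₁=1, p₋₂=0, q₋₁=0, q₋₂=1):
  k=0: a=13, p=13, q=1
  k=1: a=12, p=157, q=12
  k=2: a=3, p=484, q=37
  k=3: a=14, p=6933, q=530

6933/530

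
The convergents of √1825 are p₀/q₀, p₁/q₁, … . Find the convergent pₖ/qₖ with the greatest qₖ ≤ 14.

299/7

√1825 = [42; 1, 2, 1, 1, 2, 1, 84, …] (period length 7).
Convergents:
  p_0/q_0 = 42/1
  p_1/q_1 = 43/1
  p_2/q_2 = 128/3
  p_3/q_3 = 171/4
  p_4/q_4 = 299/7
  p_5/q_5 = 769/18
q_4 = 7 ≤ 14 < 18 = q_5, so the answer is 299/7.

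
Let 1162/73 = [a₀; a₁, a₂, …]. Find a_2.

11

1162 = 15·73 + 67   →  a_0 = 15
73 = 1·67 + 6   →  a_1 = 1
67 = 11·6 + 1   →  a_2 = 11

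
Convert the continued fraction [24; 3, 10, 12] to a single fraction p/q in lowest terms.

9121/375

Using pₖ = aₖpₖ₋₁ + pₖ₋₂ and qₖ = aₖqₖ₋₁ + qₖ₋₂:
  k=0: a=24, p=24, q=1
  k=1: a=3, p=73, q=3
  k=2: a=10, p=754, q=31
  k=3: a=12, p=9121, q=375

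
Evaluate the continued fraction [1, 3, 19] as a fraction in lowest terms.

Using pₖ = aₖpₖ₋₁ + pₖ₋₂ and qₖ = aₖqₖ₋₁ + qₖ₋₂:
  k=0: a=1, p=1, q=1
  k=1: a=3, p=4, q=3
  k=2: a=19, p=77, q=58

77/58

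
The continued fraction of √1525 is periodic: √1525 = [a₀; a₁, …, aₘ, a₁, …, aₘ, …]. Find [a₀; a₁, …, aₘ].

a₀ = ⌊√1525⌋ = 39.
With m₀=0, d₀=1 and mₖ₊₁ = dₖaₖ − mₖ, dₖ₊₁ = (n − mₖ₊₁²)/dₖ, aₖ₊₁ = ⌊(a₀+mₖ₊₁)/dₖ₊₁⌋:
  k=1: m=39, d=4, a=19
  k=2: m=37, d=39, a=1
  k=3: m=2, d=39, a=1
  k=4: m=37, d=4, a=19
  k=5: m=39, d=1, a=78
d=1 and a=2a₀=78 at k=5, so the next step gives (m, d) = (39, 4) again — its k=1 value — and the period has length 5.

[39; 19, 1, 1, 19, 78]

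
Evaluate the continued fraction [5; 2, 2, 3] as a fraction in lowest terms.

Using pₖ = aₖpₖ₋₁ + pₖ₋₂ and qₖ = aₖqₖ₋₁ + qₖ₋₂:
  k=0: a=5, p=5, q=1
  k=1: a=2, p=11, q=2
  k=2: a=2, p=27, q=5
  k=3: a=3, p=92, q=17

92/17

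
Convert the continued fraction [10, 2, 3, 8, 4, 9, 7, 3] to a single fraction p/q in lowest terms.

Fold from the inside: start with 3/1.
  7 + 1/3 = 22/3
  9 + 3/22 = 201/22
  4 + 22/201 = 826/201
  8 + 201/826 = 6809/826
  3 + 826/6809 = 21253/6809
  2 + 6809/21253 = 49315/21253
  10 + 21253/49315 = 514403/49315

514403/49315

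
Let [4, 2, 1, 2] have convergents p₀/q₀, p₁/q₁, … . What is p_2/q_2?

13/3

Using pₖ = aₖpₖ₋₁ + pₖ₋₂, qₖ = aₖqₖ₋₁ + qₖ₋₂ (with p₋₁=1, p₋₂=0, q₋₁=0, q₋₂=1):
  k=0: a=4, p=4, q=1
  k=1: a=2, p=9, q=2
  k=2: a=1, p=13, q=3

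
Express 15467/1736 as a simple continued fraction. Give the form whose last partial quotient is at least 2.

15467 = 8*1736 + 1579
1736 = 1*1579 + 157
1579 = 10*157 + 9
157 = 17*9 + 4
9 = 2*4 + 1
4 = 4*1 + 0  (stop)
So 15467/1736 = [8; 1, 10, 17, 2, 4].

[8; 1, 10, 17, 2, 4]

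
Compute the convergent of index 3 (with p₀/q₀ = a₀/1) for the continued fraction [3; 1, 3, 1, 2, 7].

19/5

Using pₖ = aₖpₖ₋₁ + pₖ₋₂, qₖ = aₖqₖ₋₁ + qₖ₋₂ (with p₋₁=1, p₋₂=0, q₋₁=0, q₋₂=1):
  k=0: a=3, p=3, q=1
  k=1: a=1, p=4, q=1
  k=2: a=3, p=15, q=4
  k=3: a=1, p=19, q=5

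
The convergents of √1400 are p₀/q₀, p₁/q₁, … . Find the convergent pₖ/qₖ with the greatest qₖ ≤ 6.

187/5

√1400 = [37; 2, 2, 2, 74, …] (period length 4).
Convergents:
  p_0/q_0 = 37/1
  p_1/q_1 = 75/2
  p_2/q_2 = 187/5
  p_3/q_3 = 449/12
q_2 = 5 ≤ 6 < 12 = q_3, so the answer is 187/5.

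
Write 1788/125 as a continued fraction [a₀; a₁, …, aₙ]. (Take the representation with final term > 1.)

[14; 3, 3, 2, 5]

1788 = 14*125 + 38
125 = 3*38 + 11
38 = 3*11 + 5
11 = 2*5 + 1
5 = 5*1 + 0  (stop)
So 1788/125 = [14; 3, 3, 2, 5].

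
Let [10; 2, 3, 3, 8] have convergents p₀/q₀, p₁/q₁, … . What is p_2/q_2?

Using pₖ = aₖpₖ₋₁ + pₖ₋₂, qₖ = aₖqₖ₋₁ + qₖ₋₂ (with p₋₁=1, p₋₂=0, q₋₁=0, q₋₂=1):
  k=0: a=10, p=10, q=1
  k=1: a=2, p=21, q=2
  k=2: a=3, p=73, q=7

73/7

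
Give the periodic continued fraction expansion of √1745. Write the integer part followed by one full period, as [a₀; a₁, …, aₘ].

[41; 1, 3, 2, 2, 3, 1, 82]

a₀ = ⌊√1745⌋ = 41.
With m₀=0, d₀=1 and mₖ₊₁ = dₖaₖ − mₖ, dₖ₊₁ = (n − mₖ₊₁²)/dₖ, aₖ₊₁ = ⌊(a₀+mₖ₊₁)/dₖ₊₁⌋:
  k=1: m=41, d=64, a=1
  k=2: m=23, d=19, a=3
  k=3: m=34, d=31, a=2
  k=4: m=28, d=31, a=2
  k=5: m=34, d=19, a=3
  k=6: m=23, d=64, a=1
  k=7: m=41, d=1, a=82
d=1 and a=2a₀=82 at k=7, so the next step gives (m, d) = (41, 64) again — its k=1 value — and the period has length 7.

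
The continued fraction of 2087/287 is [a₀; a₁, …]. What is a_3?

2087 = 7·287 + 78   →  a_0 = 7
287 = 3·78 + 53   →  a_1 = 3
78 = 1·53 + 25   →  a_2 = 1
53 = 2·25 + 3   →  a_3 = 2

2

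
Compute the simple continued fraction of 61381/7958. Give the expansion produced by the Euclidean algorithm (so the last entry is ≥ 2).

[7; 1, 2, 2, 17, 16, 4]

61381 = 7×7958 + 5675
7958 = 1×5675 + 2283
5675 = 2×2283 + 1109
2283 = 2×1109 + 65
1109 = 17×65 + 4
65 = 16×4 + 1
4 = 4×1 + 0  (stop)
So 61381/7958 = [7; 1, 2, 2, 17, 16, 4].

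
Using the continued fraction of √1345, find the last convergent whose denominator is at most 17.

110/3

√1345 = [36; 1, 2, 14, 2, 1, 72, …] (period length 6).
Convergents:
  p_0/q_0 = 36/1
  p_1/q_1 = 37/1
  p_2/q_2 = 110/3
  p_3/q_3 = 1577/43
q_2 = 3 ≤ 17 < 43 = q_3, so the answer is 110/3.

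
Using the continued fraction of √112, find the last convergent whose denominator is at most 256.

2614/247

√112 = [10; 1, 1, 2, 1, 1, 20, …] (period length 6).
Convergents:
  p_0/q_0 = 10/1
  p_1/q_1 = 11/1
  p_2/q_2 = 21/2
  p_3/q_3 = 53/5
  p_4/q_4 = 74/7
  p_5/q_5 = 127/12
  p_6/q_6 = 2614/247
  p_7/q_7 = 2741/259
q_6 = 247 ≤ 256 < 259 = q_7, so the answer is 2614/247.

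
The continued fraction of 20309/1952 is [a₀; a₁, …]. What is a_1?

20309 = 10·1952 + 789   →  a_0 = 10
1952 = 2·789 + 374   →  a_1 = 2

2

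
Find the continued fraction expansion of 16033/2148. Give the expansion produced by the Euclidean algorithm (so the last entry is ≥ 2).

[7; 2, 6, 2, 9, 8]

16033 = 7×2148 + 997
2148 = 2×997 + 154
997 = 6×154 + 73
154 = 2×73 + 8
73 = 9×8 + 1
8 = 8×1 + 0  (stop)
So 16033/2148 = [7; 2, 6, 2, 9, 8].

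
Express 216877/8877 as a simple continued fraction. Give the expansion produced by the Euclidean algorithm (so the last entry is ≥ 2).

[24; 2, 3, 7, 11, 2, 7]

216877 = 24*8877 + 3829
8877 = 2*3829 + 1219
3829 = 3*1219 + 172
1219 = 7*172 + 15
172 = 11*15 + 7
15 = 2*7 + 1
7 = 7*1 + 0  (stop)
So 216877/8877 = [24; 2, 3, 7, 11, 2, 7].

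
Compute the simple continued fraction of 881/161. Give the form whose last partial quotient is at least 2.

881 = 5·161 + 76
161 = 2·76 + 9
76 = 8·9 + 4
9 = 2·4 + 1
4 = 4·1 + 0  (stop)
So 881/161 = [5; 2, 8, 2, 4].

[5; 2, 8, 2, 4]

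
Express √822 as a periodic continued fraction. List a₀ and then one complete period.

[28; 1, 2, 28, 2, 1, 56]

a₀ = ⌊√822⌋ = 28.
With m₀=0, d₀=1 and mₖ₊₁ = dₖaₖ − mₖ, dₖ₊₁ = (n − mₖ₊₁²)/dₖ, aₖ₊₁ = ⌊(a₀+mₖ₊₁)/dₖ₊₁⌋:
  k=1: m=28, d=38, a=1
  k=2: m=10, d=19, a=2
  k=3: m=28, d=2, a=28
  k=4: m=28, d=19, a=2
  k=5: m=10, d=38, a=1
  k=6: m=28, d=1, a=56
d=1 and a=2a₀=56 at k=6, so the next step gives (m, d) = (28, 38) again — its k=1 value — and the period has length 6.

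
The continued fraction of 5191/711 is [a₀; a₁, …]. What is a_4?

1

5191 = 7·711 + 214   →  a_0 = 7
711 = 3·214 + 69   →  a_1 = 3
214 = 3·69 + 7   →  a_2 = 3
69 = 9·7 + 6   →  a_3 = 9
7 = 1·6 + 1   →  a_4 = 1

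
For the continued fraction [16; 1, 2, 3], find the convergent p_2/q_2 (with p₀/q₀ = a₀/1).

50/3

Using pₖ = aₖpₖ₋₁ + pₖ₋₂, qₖ = aₖqₖ₋₁ + qₖ₋₂ (with p₋₁=1, p₋₂=0, q₋₁=0, q₋₂=1):
  k=0: a=16, p=16, q=1
  k=1: a=1, p=17, q=1
  k=2: a=2, p=50, q=3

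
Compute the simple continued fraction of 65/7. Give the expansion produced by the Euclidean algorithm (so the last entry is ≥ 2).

65 = 9*7 + 2
7 = 3*2 + 1
2 = 2*1 + 0  (stop)
So 65/7 = [9; 3, 2].

[9; 3, 2]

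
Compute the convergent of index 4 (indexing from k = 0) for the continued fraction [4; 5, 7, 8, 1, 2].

Using pₖ = aₖpₖ₋₁ + pₖ₋₂, qₖ = aₖqₖ₋₁ + qₖ₋₂ (with p₋₁=1, p₋₂=0, q₋₁=0, q₋₂=1):
  k=0: a=4, p=4, q=1
  k=1: a=5, p=21, q=5
  k=2: a=7, p=151, q=36
  k=3: a=8, p=1229, q=293
  k=4: a=1, p=1380, q=329

1380/329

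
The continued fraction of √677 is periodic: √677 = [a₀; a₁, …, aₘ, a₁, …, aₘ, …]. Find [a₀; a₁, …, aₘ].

[26; 52]

a₀ = ⌊√677⌋ = 26.
With m₀=0, d₀=1 and mₖ₊₁ = dₖaₖ − mₖ, dₖ₊₁ = (n − mₖ₊₁²)/dₖ, aₖ₊₁ = ⌊(a₀+mₖ₊₁)/dₖ₊₁⌋:
  k=1: m=26, d=1, a=52
d=1 and a=2a₀=52 at k=1, so the next step gives (m, d) = (26, 1) again — its k=1 value — and the period has length 1.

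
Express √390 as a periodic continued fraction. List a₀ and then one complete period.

[19; 1, 2, 1, 38]

a₀ = ⌊√390⌋ = 19.
With m₀=0, d₀=1 and mₖ₊₁ = dₖaₖ − mₖ, dₖ₊₁ = (n − mₖ₊₁²)/dₖ, aₖ₊₁ = ⌊(a₀+mₖ₊₁)/dₖ₊₁⌋:
  k=1: m=19, d=29, a=1
  k=2: m=10, d=10, a=2
  k=3: m=10, d=29, a=1
  k=4: m=19, d=1, a=38
d=1 and a=2a₀=38 at k=4, so the next step gives (m, d) = (19, 29) again — its k=1 value — and the period has length 4.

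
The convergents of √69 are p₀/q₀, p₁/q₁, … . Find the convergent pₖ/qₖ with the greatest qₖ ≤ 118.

623/75

√69 = [8; 3, 3, 1, 4, 1, 3, 3, 16, …] (period length 8).
Convergents:
  p_0/q_0 = 8/1
  p_1/q_1 = 25/3
  p_2/q_2 = 83/10
  p_3/q_3 = 108/13
  p_4/q_4 = 515/62
  p_5/q_5 = 623/75
  p_6/q_6 = 2384/287
q_5 = 75 ≤ 118 < 287 = q_6, so the answer is 623/75.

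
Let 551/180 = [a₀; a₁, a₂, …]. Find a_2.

551 = 3·180 + 11   →  a_0 = 3
180 = 16·11 + 4   →  a_1 = 16
11 = 2·4 + 3   →  a_2 = 2

2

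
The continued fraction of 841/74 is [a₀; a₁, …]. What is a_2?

1

841 = 11·74 + 27   →  a_0 = 11
74 = 2·27 + 20   →  a_1 = 2
27 = 1·20 + 7   →  a_2 = 1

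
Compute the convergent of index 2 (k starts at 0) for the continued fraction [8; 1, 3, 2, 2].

35/4

Using pₖ = aₖpₖ₋₁ + pₖ₋₂, qₖ = aₖqₖ₋₁ + qₖ₋₂ (with p₋₁=1, p₋₂=0, q₋₁=0, q₋₂=1):
  k=0: a=8, p=8, q=1
  k=1: a=1, p=9, q=1
  k=2: a=3, p=35, q=4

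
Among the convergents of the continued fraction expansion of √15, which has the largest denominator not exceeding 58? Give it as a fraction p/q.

213/55

√15 = [3; 1, 6, …] (period length 2).
Convergents:
  p_0/q_0 = 3/1
  p_1/q_1 = 4/1
  p_2/q_2 = 27/7
  p_3/q_3 = 31/8
  p_4/q_4 = 213/55
  p_5/q_5 = 244/63
q_4 = 55 ≤ 58 < 63 = q_5, so the answer is 213/55.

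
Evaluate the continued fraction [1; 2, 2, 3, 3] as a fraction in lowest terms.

79/56

Using pₖ = aₖpₖ₋₁ + pₖ₋₂ and qₖ = aₖqₖ₋₁ + qₖ₋₂:
  k=0: a=1, p=1, q=1
  k=1: a=2, p=3, q=2
  k=2: a=2, p=7, q=5
  k=3: a=3, p=24, q=17
  k=4: a=3, p=79, q=56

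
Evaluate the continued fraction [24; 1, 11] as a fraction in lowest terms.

Using pₖ = aₖpₖ₋₁ + pₖ₋₂ and qₖ = aₖqₖ₋₁ + qₖ₋₂:
  k=0: a=24, p=24, q=1
  k=1: a=1, p=25, q=1
  k=2: a=11, p=299, q=12

299/12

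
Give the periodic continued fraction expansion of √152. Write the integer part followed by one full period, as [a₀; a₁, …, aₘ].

[12; 3, 24]

a₀ = ⌊√152⌋ = 12.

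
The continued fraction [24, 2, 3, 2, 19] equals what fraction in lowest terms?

7600/311

Fold from the inside: start with 19/1.
  2 + 1/19 = 39/19
  3 + 19/39 = 136/39
  2 + 39/136 = 311/136
  24 + 136/311 = 7600/311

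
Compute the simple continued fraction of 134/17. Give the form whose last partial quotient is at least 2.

134 = 7*17 + 15
17 = 1*15 + 2
15 = 7*2 + 1
2 = 2*1 + 0  (stop)
So 134/17 = [7; 1, 7, 2].

[7; 1, 7, 2]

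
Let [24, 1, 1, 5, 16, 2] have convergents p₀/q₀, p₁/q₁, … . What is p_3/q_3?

270/11

Using pₖ = aₖpₖ₋₁ + pₖ₋₂, qₖ = aₖqₖ₋₁ + qₖ₋₂ (with p₋₁=1, p₋₂=0, q₋₁=0, q₋₂=1):
  k=0: a=24, p=24, q=1
  k=1: a=1, p=25, q=1
  k=2: a=1, p=49, q=2
  k=3: a=5, p=270, q=11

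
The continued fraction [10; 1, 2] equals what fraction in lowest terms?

32/3

Fold from the inside: start with 2/1.
  1 + 1/2 = 3/2
  10 + 2/3 = 32/3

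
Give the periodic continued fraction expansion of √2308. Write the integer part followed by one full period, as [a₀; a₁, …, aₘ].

[48; 24, 96]

a₀ = ⌊√2308⌋ = 48.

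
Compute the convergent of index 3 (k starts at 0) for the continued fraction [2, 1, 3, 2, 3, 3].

25/9

Using pₖ = aₖpₖ₋₁ + pₖ₋₂, qₖ = aₖqₖ₋₁ + qₖ₋₂ (with p₋₁=1, p₋₂=0, q₋₁=0, q₋₂=1):
  k=0: a=2, p=2, q=1
  k=1: a=1, p=3, q=1
  k=2: a=3, p=11, q=4
  k=3: a=2, p=25, q=9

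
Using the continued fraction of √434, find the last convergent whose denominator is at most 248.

5104/245

√434 = [20; 1, 4, 1, 40, …] (period length 4).
Convergents:
  p_0/q_0 = 20/1
  p_1/q_1 = 21/1
  p_2/q_2 = 104/5
  p_3/q_3 = 125/6
  p_4/q_4 = 5104/245
  p_5/q_5 = 5229/251
q_4 = 245 ≤ 248 < 251 = q_5, so the answer is 5104/245.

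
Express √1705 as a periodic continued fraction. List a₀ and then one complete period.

[41; 3, 2, 3, 82]

a₀ = ⌊√1705⌋ = 41.
With m₀=0, d₀=1 and mₖ₊₁ = dₖaₖ − mₖ, dₖ₊₁ = (n − mₖ₊₁²)/dₖ, aₖ₊₁ = ⌊(a₀+mₖ₊₁)/dₖ₊₁⌋:
  k=1: m=41, d=24, a=3
  k=2: m=31, d=31, a=2
  k=3: m=31, d=24, a=3
  k=4: m=41, d=1, a=82
d=1 and a=2a₀=82 at k=4, so the next step gives (m, d) = (41, 24) again — its k=1 value — and the period has length 4.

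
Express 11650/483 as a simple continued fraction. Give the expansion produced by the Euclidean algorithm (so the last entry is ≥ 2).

[24; 8, 3, 19]

11650 = 24×483 + 58
483 = 8×58 + 19
58 = 3×19 + 1
19 = 19×1 + 0  (stop)
So 11650/483 = [24; 8, 3, 19].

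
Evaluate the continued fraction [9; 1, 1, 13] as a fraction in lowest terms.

257/27

Using pₖ = aₖpₖ₋₁ + pₖ₋₂ and qₖ = aₖqₖ₋₁ + qₖ₋₂:
  k=0: a=9, p=9, q=1
  k=1: a=1, p=10, q=1
  k=2: a=1, p=19, q=2
  k=3: a=13, p=257, q=27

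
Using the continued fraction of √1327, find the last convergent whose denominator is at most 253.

9107/250

√1327 = [36; 2, 2, 1, 35, 1, 2, 2, 72, …] (period length 8).
Convergents:
  p_0/q_0 = 36/1
  p_1/q_1 = 73/2
  p_2/q_2 = 182/5
  p_3/q_3 = 255/7
  p_4/q_4 = 9107/250
  p_5/q_5 = 9362/257
q_4 = 250 ≤ 253 < 257 = q_5, so the answer is 9107/250.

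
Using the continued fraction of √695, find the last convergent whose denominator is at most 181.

√695 = [26; 2, 1, 3, 10, 3, 1, 2, 52, …] (period length 8).
Convergents:
  p_0/q_0 = 26/1
  p_1/q_1 = 53/2
  p_2/q_2 = 79/3
  p_3/q_3 = 290/11
  p_4/q_4 = 2979/113
  p_5/q_5 = 9227/350
q_4 = 113 ≤ 181 < 350 = q_5, so the answer is 2979/113.

2979/113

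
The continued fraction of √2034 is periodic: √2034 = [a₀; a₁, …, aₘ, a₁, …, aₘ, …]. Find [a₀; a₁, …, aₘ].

[45; 10, 90]

a₀ = ⌊√2034⌋ = 45.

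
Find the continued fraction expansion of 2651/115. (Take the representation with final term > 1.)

[23; 19, 6]

2651 = 23·115 + 6
115 = 19·6 + 1
6 = 6·1 + 0  (stop)
So 2651/115 = [23; 19, 6].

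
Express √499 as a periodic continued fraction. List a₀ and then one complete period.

[22; 2, 1, 21, 1, 2, 44]

a₀ = ⌊√499⌋ = 22.
With m₀=0, d₀=1 and mₖ₊₁ = dₖaₖ − mₖ, dₖ₊₁ = (n − mₖ₊₁²)/dₖ, aₖ₊₁ = ⌊(a₀+mₖ₊₁)/dₖ₊₁⌋:
  k=1: m=22, d=15, a=2
  k=2: m=8, d=29, a=1
  k=3: m=21, d=2, a=21
  k=4: m=21, d=29, a=1
  k=5: m=8, d=15, a=2
  k=6: m=22, d=1, a=44
d=1 and a=2a₀=44 at k=6, so the next step gives (m, d) = (22, 15) again — its k=1 value — and the period has length 6.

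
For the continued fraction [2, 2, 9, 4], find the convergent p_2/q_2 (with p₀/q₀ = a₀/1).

Using pₖ = aₖpₖ₋₁ + pₖ₋₂, qₖ = aₖqₖ₋₁ + qₖ₋₂ (with p₋₁=1, p₋₂=0, q₋₁=0, q₋₂=1):
  k=0: a=2, p=2, q=1
  k=1: a=2, p=5, q=2
  k=2: a=9, p=47, q=19

47/19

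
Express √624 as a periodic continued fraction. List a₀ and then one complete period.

[24; 1, 48]

a₀ = ⌊√624⌋ = 24.
With m₀=0, d₀=1 and mₖ₊₁ = dₖaₖ − mₖ, dₖ₊₁ = (n − mₖ₊₁²)/dₖ, aₖ₊₁ = ⌊(a₀+mₖ₊₁)/dₖ₊₁⌋:
  k=1: m=24, d=48, a=1
  k=2: m=24, d=1, a=48
d=1 and a=2a₀=48 at k=2, so the next step gives (m, d) = (24, 48) again — its k=1 value — and the period has length 2.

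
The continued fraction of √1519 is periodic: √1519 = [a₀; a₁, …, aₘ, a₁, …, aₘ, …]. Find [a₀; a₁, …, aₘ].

a₀ = ⌊√1519⌋ = 38.

[38; 1, 37, 1, 76]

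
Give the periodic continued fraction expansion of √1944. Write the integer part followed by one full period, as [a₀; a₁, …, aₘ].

[44; 11, 88]

a₀ = ⌊√1944⌋ = 44.
With m₀=0, d₀=1 and mₖ₊₁ = dₖaₖ − mₖ, dₖ₊₁ = (n − mₖ₊₁²)/dₖ, aₖ₊₁ = ⌊(a₀+mₖ₊₁)/dₖ₊₁⌋:
  k=1: m=44, d=8, a=11
  k=2: m=44, d=1, a=88
d=1 and a=2a₀=88 at k=2, so the next step gives (m, d) = (44, 8) again — its k=1 value — and the period has length 2.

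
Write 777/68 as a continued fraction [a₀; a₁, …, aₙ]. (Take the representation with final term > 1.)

777 = 11·68 + 29
68 = 2·29 + 10
29 = 2·10 + 9
10 = 1·9 + 1
9 = 9·1 + 0  (stop)
So 777/68 = [11; 2, 2, 1, 9].

[11; 2, 2, 1, 9]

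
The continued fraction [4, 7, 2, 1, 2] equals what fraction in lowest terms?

244/59

Fold from the inside: start with 2/1.
  1 + 1/2 = 3/2
  2 + 2/3 = 8/3
  7 + 3/8 = 59/8
  4 + 8/59 = 244/59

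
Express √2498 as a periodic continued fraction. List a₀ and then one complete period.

a₀ = ⌊√2498⌋ = 49.
With m₀=0, d₀=1 and mₖ₊₁ = dₖaₖ − mₖ, dₖ₊₁ = (n − mₖ₊₁²)/dₖ, aₖ₊₁ = ⌊(a₀+mₖ₊₁)/dₖ₊₁⌋:
  k=1: m=49, d=97, a=1
  k=2: m=48, d=2, a=48
  k=3: m=48, d=97, a=1
  k=4: m=49, d=1, a=98
d=1 and a=2a₀=98 at k=4, so the next step gives (m, d) = (49, 97) again — its k=1 value — and the period has length 4.

[49; 1, 48, 1, 98]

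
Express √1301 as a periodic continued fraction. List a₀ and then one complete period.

[36; 14, 2, 2, 2, 2, 14, 72]

a₀ = ⌊√1301⌋ = 36.
With m₀=0, d₀=1 and mₖ₊₁ = dₖaₖ − mₖ, dₖ₊₁ = (n − mₖ₊₁²)/dₖ, aₖ₊₁ = ⌊(a₀+mₖ₊₁)/dₖ₊₁⌋:
  k=1: m=36, d=5, a=14
  k=2: m=34, d=29, a=2
  k=3: m=24, d=25, a=2
  k=4: m=26, d=25, a=2
  k=5: m=24, d=29, a=2
  k=6: m=34, d=5, a=14
  k=7: m=36, d=1, a=72
d=1 and a=2a₀=72 at k=7, so the next step gives (m, d) = (36, 5) again — its k=1 value — and the period has length 7.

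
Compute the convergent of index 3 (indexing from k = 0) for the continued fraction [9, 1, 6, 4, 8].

Using pₖ = aₖpₖ₋₁ + pₖ₋₂, qₖ = aₖqₖ₋₁ + qₖ₋₂ (with p₋₁=1, p₋₂=0, q₋₁=0, q₋₂=1):
  k=0: a=9, p=9, q=1
  k=1: a=1, p=10, q=1
  k=2: a=6, p=69, q=7
  k=3: a=4, p=286, q=29

286/29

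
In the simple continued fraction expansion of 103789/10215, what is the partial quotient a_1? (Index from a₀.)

103789 = 10·10215 + 1639   →  a_0 = 10
10215 = 6·1639 + 381   →  a_1 = 6

6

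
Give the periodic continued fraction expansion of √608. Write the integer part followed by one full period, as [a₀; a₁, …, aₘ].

[24; 1, 1, 1, 11, 1, 1, 1, 48]

a₀ = ⌊√608⌋ = 24.
With m₀=0, d₀=1 and mₖ₊₁ = dₖaₖ − mₖ, dₖ₊₁ = (n − mₖ₊₁²)/dₖ, aₖ₊₁ = ⌊(a₀+mₖ₊₁)/dₖ₊₁⌋:
  k=1: m=24, d=32, a=1
  k=2: m=8, d=17, a=1
  k=3: m=9, d=31, a=1
  k=4: m=22, d=4, a=11
  k=5: m=22, d=31, a=1
  k=6: m=9, d=17, a=1
  k=7: m=8, d=32, a=1
  k=8: m=24, d=1, a=48
d=1 and a=2a₀=48 at k=8, so the next step gives (m, d) = (24, 32) again — its k=1 value — and the period has length 8.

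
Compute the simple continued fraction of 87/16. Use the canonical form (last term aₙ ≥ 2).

87 = 5×16 + 7
16 = 2×7 + 2
7 = 3×2 + 1
2 = 2×1 + 0  (stop)
So 87/16 = [5; 2, 3, 2].

[5; 2, 3, 2]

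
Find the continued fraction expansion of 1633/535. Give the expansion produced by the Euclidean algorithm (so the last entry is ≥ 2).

1633 = 3·535 + 28
535 = 19·28 + 3
28 = 9·3 + 1
3 = 3·1 + 0  (stop)
So 1633/535 = [3; 19, 9, 3].

[3; 19, 9, 3]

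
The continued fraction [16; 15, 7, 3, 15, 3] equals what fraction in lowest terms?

Fold from the inside: start with 3/1.
  15 + 1/3 = 46/3
  3 + 3/46 = 141/46
  7 + 46/141 = 1033/141
  15 + 141/1033 = 15636/1033
  16 + 1033/15636 = 251209/15636

251209/15636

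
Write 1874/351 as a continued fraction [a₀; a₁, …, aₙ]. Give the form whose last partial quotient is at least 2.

1874 = 5×351 + 119
351 = 2×119 + 113
119 = 1×113 + 6
113 = 18×6 + 5
6 = 1×5 + 1
5 = 5×1 + 0  (stop)
So 1874/351 = [5; 2, 1, 18, 1, 5].

[5; 2, 1, 18, 1, 5]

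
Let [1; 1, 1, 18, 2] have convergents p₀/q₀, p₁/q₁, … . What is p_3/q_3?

Using pₖ = aₖpₖ₋₁ + pₖ₋₂, qₖ = aₖqₖ₋₁ + qₖ₋₂ (with p₋₁=1, p₋₂=0, q₋₁=0, q₋₂=1):
  k=0: a=1, p=1, q=1
  k=1: a=1, p=2, q=1
  k=2: a=1, p=3, q=2
  k=3: a=18, p=56, q=37

56/37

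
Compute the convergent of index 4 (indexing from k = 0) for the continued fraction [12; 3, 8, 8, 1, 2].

Using pₖ = aₖpₖ₋₁ + pₖ₋₂, qₖ = aₖqₖ₋₁ + qₖ₋₂ (with p₋₁=1, p₋₂=0, q₋₁=0, q₋₂=1):
  k=0: a=12, p=12, q=1
  k=1: a=3, p=37, q=3
  k=2: a=8, p=308, q=25
  k=3: a=8, p=2501, q=203
  k=4: a=1, p=2809, q=228

2809/228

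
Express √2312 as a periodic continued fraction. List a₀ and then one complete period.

a₀ = ⌊√2312⌋ = 48.
With m₀=0, d₀=1 and mₖ₊₁ = dₖaₖ − mₖ, dₖ₊₁ = (n − mₖ₊₁²)/dₖ, aₖ₊₁ = ⌊(a₀+mₖ₊₁)/dₖ₊₁⌋:
  k=1: m=48, d=8, a=12
  k=2: m=48, d=1, a=96
d=1 and a=2a₀=96 at k=2, so the next step gives (m, d) = (48, 8) again — its k=1 value — and the period has length 2.

[48; 12, 96]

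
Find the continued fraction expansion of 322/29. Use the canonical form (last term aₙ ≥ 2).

[11; 9, 1, 2]

322 = 11*29 + 3
29 = 9*3 + 2
3 = 1*2 + 1
2 = 2*1 + 0  (stop)
So 322/29 = [11; 9, 1, 2].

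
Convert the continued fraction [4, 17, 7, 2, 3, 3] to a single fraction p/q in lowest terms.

11891/2930

Using pₖ = aₖpₖ₋₁ + pₖ₋₂ and qₖ = aₖqₖ₋₁ + qₖ₋₂:
  k=0: a=4, p=4, q=1
  k=1: a=17, p=69, q=17
  k=2: a=7, p=487, q=120
  k=3: a=2, p=1043, q=257
  k=4: a=3, p=3616, q=891
  k=5: a=3, p=11891, q=2930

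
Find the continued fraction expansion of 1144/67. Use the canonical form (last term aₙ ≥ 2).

1144 = 17·67 + 5
67 = 13·5 + 2
5 = 2·2 + 1
2 = 2·1 + 0  (stop)
So 1144/67 = [17; 13, 2, 2].

[17; 13, 2, 2]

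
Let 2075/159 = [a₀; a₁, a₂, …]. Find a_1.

19

2075 = 13·159 + 8   →  a_0 = 13
159 = 19·8 + 7   →  a_1 = 19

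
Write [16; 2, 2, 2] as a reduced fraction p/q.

Using pₖ = aₖpₖ₋₁ + pₖ₋₂ and qₖ = aₖqₖ₋₁ + qₖ₋₂:
  k=0: a=16, p=16, q=1
  k=1: a=2, p=33, q=2
  k=2: a=2, p=82, q=5
  k=3: a=2, p=197, q=12

197/12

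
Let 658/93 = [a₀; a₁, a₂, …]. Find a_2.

658 = 7·93 + 7   →  a_0 = 7
93 = 13·7 + 2   →  a_1 = 13
7 = 3·2 + 1   →  a_2 = 3

3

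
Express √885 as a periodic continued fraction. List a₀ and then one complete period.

a₀ = ⌊√885⌋ = 29.
With m₀=0, d₀=1 and mₖ₊₁ = dₖaₖ − mₖ, dₖ₊₁ = (n − mₖ₊₁²)/dₖ, aₖ₊₁ = ⌊(a₀+mₖ₊₁)/dₖ₊₁⌋:
  k=1: m=29, d=44, a=1
  k=2: m=15, d=15, a=2
  k=3: m=15, d=44, a=1
  k=4: m=29, d=1, a=58
d=1 and a=2a₀=58 at k=4, so the next step gives (m, d) = (29, 44) again — its k=1 value — and the period has length 4.

[29; 1, 2, 1, 58]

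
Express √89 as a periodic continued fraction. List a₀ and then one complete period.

a₀ = ⌊√89⌋ = 9.
With m₀=0, d₀=1 and mₖ₊₁ = dₖaₖ − mₖ, dₖ₊₁ = (n − mₖ₊₁²)/dₖ, aₖ₊₁ = ⌊(a₀+mₖ₊₁)/dₖ₊₁⌋:
  k=1: m=9, d=8, a=2
  k=2: m=7, d=5, a=3
  k=3: m=8, d=5, a=3
  k=4: m=7, d=8, a=2
  k=5: m=9, d=1, a=18
d=1 and a=2a₀=18 at k=5, so the next step gives (m, d) = (9, 8) again — its k=1 value — and the period has length 5.

[9; 2, 3, 3, 2, 18]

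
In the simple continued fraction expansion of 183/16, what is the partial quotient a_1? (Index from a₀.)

183 = 11·16 + 7   →  a_0 = 11
16 = 2·7 + 2   →  a_1 = 2

2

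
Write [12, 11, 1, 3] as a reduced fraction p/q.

Using pₖ = aₖpₖ₋₁ + pₖ₋₂ and qₖ = aₖqₖ₋₁ + qₖ₋₂:
  k=0: a=12, p=12, q=1
  k=1: a=11, p=133, q=11
  k=2: a=1, p=145, q=12
  k=3: a=3, p=568, q=47

568/47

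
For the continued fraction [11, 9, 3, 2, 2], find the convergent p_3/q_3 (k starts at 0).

722/65

Using pₖ = aₖpₖ₋₁ + pₖ₋₂, qₖ = aₖqₖ₋₁ + qₖ₋₂ (with p₋₁=1, p₋₂=0, q₋₁=0, q₋₂=1):
  k=0: a=11, p=11, q=1
  k=1: a=9, p=100, q=9
  k=2: a=3, p=311, q=28
  k=3: a=2, p=722, q=65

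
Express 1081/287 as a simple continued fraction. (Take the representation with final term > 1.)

[3; 1, 3, 3, 1, 1, 9]

1081 = 3·287 + 220
287 = 1·220 + 67
220 = 3·67 + 19
67 = 3·19 + 10
19 = 1·10 + 9
10 = 1·9 + 1
9 = 9·1 + 0  (stop)
So 1081/287 = [3; 1, 3, 3, 1, 1, 9].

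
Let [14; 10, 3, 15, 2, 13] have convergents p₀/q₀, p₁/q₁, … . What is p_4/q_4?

Using pₖ = aₖpₖ₋₁ + pₖ₋₂, qₖ = aₖqₖ₋₁ + qₖ₋₂ (with p₋₁=1, p₋₂=0, q₋₁=0, q₋₂=1):
  k=0: a=14, p=14, q=1
  k=1: a=10, p=141, q=10
  k=2: a=3, p=437, q=31
  k=3: a=15, p=6696, q=475
  k=4: a=2, p=13829, q=981

13829/981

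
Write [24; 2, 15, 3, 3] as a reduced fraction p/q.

7737/316

Using pₖ = aₖpₖ₋₁ + pₖ₋₂ and qₖ = aₖqₖ₋₁ + qₖ₋₂:
  k=0: a=24, p=24, q=1
  k=1: a=2, p=49, q=2
  k=2: a=15, p=759, q=31
  k=3: a=3, p=2326, q=95
  k=4: a=3, p=7737, q=316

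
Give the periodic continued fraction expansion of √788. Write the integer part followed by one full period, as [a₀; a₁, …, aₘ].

[28; 14, 56]

a₀ = ⌊√788⌋ = 28.
With m₀=0, d₀=1 and mₖ₊₁ = dₖaₖ − mₖ, dₖ₊₁ = (n − mₖ₊₁²)/dₖ, aₖ₊₁ = ⌊(a₀+mₖ₊₁)/dₖ₊₁⌋:
  k=1: m=28, d=4, a=14
  k=2: m=28, d=1, a=56
d=1 and a=2a₀=56 at k=2, so the next step gives (m, d) = (28, 4) again — its k=1 value — and the period has length 2.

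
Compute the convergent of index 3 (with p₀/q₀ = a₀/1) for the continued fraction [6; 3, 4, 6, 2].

511/81

Using pₖ = aₖpₖ₋₁ + pₖ₋₂, qₖ = aₖqₖ₋₁ + qₖ₋₂ (with p₋₁=1, p₋₂=0, q₋₁=0, q₋₂=1):
  k=0: a=6, p=6, q=1
  k=1: a=3, p=19, q=3
  k=2: a=4, p=82, q=13
  k=3: a=6, p=511, q=81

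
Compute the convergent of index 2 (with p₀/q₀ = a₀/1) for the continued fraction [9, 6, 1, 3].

64/7

Using pₖ = aₖpₖ₋₁ + pₖ₋₂, qₖ = aₖqₖ₋₁ + qₖ₋₂ (with p₋₁=1, p₋₂=0, q₋₁=0, q₋₂=1):
  k=0: a=9, p=9, q=1
  k=1: a=6, p=55, q=6
  k=2: a=1, p=64, q=7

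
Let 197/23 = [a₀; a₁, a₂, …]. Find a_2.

197 = 8·23 + 13   →  a_0 = 8
23 = 1·13 + 10   →  a_1 = 1
13 = 1·10 + 3   →  a_2 = 1

1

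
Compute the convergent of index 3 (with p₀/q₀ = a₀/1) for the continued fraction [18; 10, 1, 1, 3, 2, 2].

380/21

Using pₖ = aₖpₖ₋₁ + pₖ₋₂, qₖ = aₖqₖ₋₁ + qₖ₋₂ (with p₋₁=1, p₋₂=0, q₋₁=0, q₋₂=1):
  k=0: a=18, p=18, q=1
  k=1: a=10, p=181, q=10
  k=2: a=1, p=199, q=11
  k=3: a=1, p=380, q=21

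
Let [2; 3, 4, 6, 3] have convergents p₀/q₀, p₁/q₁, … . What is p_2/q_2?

Using pₖ = aₖpₖ₋₁ + pₖ₋₂, qₖ = aₖqₖ₋₁ + qₖ₋₂ (with p₋₁=1, p₋₂=0, q₋₁=0, q₋₂=1):
  k=0: a=2, p=2, q=1
  k=1: a=3, p=7, q=3
  k=2: a=4, p=30, q=13

30/13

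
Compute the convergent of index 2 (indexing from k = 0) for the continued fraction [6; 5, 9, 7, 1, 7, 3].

285/46

Using pₖ = aₖpₖ₋₁ + pₖ₋₂, qₖ = aₖqₖ₋₁ + qₖ₋₂ (with p₋₁=1, p₋₂=0, q₋₁=0, q₋₂=1):
  k=0: a=6, p=6, q=1
  k=1: a=5, p=31, q=5
  k=2: a=9, p=285, q=46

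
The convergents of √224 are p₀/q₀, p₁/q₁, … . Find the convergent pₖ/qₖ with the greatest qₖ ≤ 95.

√224 = [14; 1, 28, …] (period length 2).
Convergents:
  p_0/q_0 = 14/1
  p_1/q_1 = 15/1
  p_2/q_2 = 434/29
  p_3/q_3 = 449/30
  p_4/q_4 = 13006/869
q_3 = 30 ≤ 95 < 869 = q_4, so the answer is 449/30.

449/30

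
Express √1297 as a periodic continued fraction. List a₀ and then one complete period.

a₀ = ⌊√1297⌋ = 36.
With m₀=0, d₀=1 and mₖ₊₁ = dₖaₖ − mₖ, dₖ₊₁ = (n − mₖ₊₁²)/dₖ, aₖ₊₁ = ⌊(a₀+mₖ₊₁)/dₖ₊₁⌋:
  k=1: m=36, d=1, a=72
d=1 and a=2a₀=72 at k=1, so the next step gives (m, d) = (36, 1) again — its k=1 value — and the period has length 1.

[36; 72]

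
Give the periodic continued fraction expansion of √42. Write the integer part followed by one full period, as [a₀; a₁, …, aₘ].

a₀ = ⌊√42⌋ = 6.
With m₀=0, d₀=1 and mₖ₊₁ = dₖaₖ − mₖ, dₖ₊₁ = (n − mₖ₊₁²)/dₖ, aₖ₊₁ = ⌊(a₀+mₖ₊₁)/dₖ₊₁⌋:
  k=1: m=6, d=6, a=2
  k=2: m=6, d=1, a=12
d=1 and a=2a₀=12 at k=2, so the next step gives (m, d) = (6, 6) again — its k=1 value — and the period has length 2.

[6; 2, 12]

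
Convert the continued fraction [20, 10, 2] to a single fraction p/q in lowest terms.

422/21

Using pₖ = aₖpₖ₋₁ + pₖ₋₂ and qₖ = aₖqₖ₋₁ + qₖ₋₂:
  k=0: a=20, p=20, q=1
  k=1: a=10, p=201, q=10
  k=2: a=2, p=422, q=21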